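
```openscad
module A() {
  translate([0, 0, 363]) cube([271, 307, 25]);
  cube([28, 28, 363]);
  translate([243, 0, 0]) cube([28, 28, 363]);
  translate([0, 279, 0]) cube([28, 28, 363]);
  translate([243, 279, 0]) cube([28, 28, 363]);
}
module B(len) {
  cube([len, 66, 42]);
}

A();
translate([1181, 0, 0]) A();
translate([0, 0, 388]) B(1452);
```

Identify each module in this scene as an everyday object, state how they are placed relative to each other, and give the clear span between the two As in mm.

Second stool starts at x = 1181; first ends at x = 271; clear span = 1181 − 271 = 910 mm.

A is a stool. B is a beam. A beam spans the tops of two stools. The clear span between the two stools is 910 mm.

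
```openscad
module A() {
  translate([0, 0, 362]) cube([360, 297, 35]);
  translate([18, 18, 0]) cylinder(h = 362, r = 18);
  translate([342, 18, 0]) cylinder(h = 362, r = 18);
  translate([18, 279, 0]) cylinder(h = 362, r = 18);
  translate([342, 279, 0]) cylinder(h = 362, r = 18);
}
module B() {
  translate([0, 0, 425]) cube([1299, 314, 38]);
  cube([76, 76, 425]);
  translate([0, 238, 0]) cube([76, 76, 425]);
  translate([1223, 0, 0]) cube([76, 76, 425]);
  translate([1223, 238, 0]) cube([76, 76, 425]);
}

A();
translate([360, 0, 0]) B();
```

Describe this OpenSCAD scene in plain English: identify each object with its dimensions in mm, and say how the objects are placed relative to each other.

A is a four-legged stool. The seat is 360×297 mm, 35 mm thick, top at z = 397 mm. It stands on four round legs, each 36 mm in diameter, from z = 0 to the seat underside, each leg's axis is inset half a diameter from the nearest pair of seat edges (so the leg's bounding box is flush with the corner).

B is a long wooden bench with a 1299 mm (x) × 314 mm (y) seat, 38 mm thick, its top surface 463 mm above the floor. Four 76 mm square legs at the seat corners, flush with the edges, run from z = 0 to the seat underside.

The bench is against the stool's +x side, with their −y faces flush.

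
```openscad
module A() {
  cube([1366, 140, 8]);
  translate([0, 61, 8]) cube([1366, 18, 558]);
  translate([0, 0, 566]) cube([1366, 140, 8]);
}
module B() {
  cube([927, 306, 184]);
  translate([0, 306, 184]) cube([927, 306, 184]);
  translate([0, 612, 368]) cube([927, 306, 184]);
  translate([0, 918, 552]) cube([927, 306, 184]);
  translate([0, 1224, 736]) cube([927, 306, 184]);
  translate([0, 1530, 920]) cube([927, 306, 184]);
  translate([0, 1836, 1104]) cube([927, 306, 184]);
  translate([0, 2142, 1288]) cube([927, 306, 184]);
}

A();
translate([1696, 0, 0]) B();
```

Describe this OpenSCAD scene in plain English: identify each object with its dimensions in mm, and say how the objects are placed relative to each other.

A is an I-beam lying along x, 1366 mm long. Overall section height 574 mm. Two flanges 140 mm wide (y) and 8 mm thick, one on the floor and one at the top; a web 18 mm thick runs between them, centred on the flange width.

B is a run of 8 identical solid stair steps. Each tread is 927×306 mm and each step block is 184 mm high. Step 1 rests on the floor; step k is offset from step 1 by (k−1)×306 mm in y and (k−1)×184 mm in z.

The staircase is on the floor beside the I-beam on its +x side.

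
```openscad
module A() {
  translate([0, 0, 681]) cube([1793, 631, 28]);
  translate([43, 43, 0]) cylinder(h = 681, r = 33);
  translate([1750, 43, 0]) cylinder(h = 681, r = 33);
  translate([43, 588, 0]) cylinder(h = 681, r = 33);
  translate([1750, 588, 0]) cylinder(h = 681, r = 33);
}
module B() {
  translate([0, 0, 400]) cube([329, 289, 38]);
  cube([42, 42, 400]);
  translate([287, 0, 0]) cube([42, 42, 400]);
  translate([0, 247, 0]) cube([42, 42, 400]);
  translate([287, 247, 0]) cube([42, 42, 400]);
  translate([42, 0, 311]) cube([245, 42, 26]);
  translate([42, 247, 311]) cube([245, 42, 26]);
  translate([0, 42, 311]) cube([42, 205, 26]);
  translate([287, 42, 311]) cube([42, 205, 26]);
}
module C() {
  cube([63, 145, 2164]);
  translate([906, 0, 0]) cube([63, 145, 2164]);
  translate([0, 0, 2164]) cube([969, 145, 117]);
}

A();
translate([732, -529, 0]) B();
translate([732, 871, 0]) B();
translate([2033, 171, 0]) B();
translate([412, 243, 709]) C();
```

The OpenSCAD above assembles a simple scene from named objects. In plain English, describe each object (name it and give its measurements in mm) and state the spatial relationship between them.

A is a table with a 1793×631 mm rectangular top, 28 mm thick, top surface at z = 709 mm, supported by four round legs of 66 mm diameter, each leg's bounding box inset 10 mm from the nearest pair of top edges, running from the floor.

B is a four-legged stool. The seat is a 329×289×38 mm slab whose top surface is at z = 438 mm; four square legs, each 42×42 mm in cross-section, run from the floor (z = 0) to the underside of the seat, each flush with a corner of the seat. Four stretchers, 42 mm wide and 26 mm tall, connect adjacent legs with their undersides at z = 311 mm, each running between the inner faces of the legs it joins and aligned with the legs' outer faces on the other axis.

C is a door frame. The clear opening is 843 mm wide and 2164 mm high. Two 63 mm wide jambs, 145 mm deep, stand either side of the opening from the floor to the top of the opening. A 117 mm thick head sits across the top of both jambs, spanning the full outside width of the frame.

Three stools sit around the table at the −y, +y, +x sides. The door frame is on top of the table, centred.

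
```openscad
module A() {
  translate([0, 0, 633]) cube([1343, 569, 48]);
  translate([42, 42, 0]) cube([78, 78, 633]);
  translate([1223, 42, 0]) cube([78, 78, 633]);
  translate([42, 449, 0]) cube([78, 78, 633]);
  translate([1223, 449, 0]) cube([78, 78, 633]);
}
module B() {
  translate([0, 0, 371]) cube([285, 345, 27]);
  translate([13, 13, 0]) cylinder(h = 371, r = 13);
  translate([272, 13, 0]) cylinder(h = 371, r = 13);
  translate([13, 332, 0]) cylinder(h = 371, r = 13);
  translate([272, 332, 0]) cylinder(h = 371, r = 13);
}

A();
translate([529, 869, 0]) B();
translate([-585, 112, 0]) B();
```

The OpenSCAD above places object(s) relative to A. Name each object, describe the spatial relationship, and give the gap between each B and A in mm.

A is a table. B is a stool. Two stools sit around the table at the +y, −x sides. The gap between each stool and the table is 300 mm.

Each stool's nearest face is 300 mm from the table's bounding box.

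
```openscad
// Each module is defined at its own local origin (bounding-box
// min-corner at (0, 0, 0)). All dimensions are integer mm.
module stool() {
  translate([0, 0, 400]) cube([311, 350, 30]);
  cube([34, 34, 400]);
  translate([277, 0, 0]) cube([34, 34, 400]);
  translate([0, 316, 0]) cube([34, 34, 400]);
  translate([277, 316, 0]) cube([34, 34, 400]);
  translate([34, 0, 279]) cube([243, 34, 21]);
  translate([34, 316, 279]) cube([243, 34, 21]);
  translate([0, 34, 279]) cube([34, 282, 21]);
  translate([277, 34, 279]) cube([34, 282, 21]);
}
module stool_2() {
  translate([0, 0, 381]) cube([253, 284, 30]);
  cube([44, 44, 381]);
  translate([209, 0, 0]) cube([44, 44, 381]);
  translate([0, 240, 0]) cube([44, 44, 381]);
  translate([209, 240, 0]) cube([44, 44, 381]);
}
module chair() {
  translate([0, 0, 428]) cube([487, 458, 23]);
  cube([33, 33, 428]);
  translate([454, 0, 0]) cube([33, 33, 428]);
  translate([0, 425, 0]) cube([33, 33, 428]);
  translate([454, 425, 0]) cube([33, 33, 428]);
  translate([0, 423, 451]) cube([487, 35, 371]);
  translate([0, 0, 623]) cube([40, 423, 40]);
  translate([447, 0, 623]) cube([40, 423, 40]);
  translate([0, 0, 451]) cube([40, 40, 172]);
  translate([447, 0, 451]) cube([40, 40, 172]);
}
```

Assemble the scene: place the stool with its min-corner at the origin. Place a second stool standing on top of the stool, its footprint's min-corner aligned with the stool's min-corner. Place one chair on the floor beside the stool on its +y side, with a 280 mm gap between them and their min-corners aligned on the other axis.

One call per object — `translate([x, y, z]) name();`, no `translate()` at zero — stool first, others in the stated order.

stool();
translate([0, 0, 430]) stool_2();
translate([0, 630, 0]) chair();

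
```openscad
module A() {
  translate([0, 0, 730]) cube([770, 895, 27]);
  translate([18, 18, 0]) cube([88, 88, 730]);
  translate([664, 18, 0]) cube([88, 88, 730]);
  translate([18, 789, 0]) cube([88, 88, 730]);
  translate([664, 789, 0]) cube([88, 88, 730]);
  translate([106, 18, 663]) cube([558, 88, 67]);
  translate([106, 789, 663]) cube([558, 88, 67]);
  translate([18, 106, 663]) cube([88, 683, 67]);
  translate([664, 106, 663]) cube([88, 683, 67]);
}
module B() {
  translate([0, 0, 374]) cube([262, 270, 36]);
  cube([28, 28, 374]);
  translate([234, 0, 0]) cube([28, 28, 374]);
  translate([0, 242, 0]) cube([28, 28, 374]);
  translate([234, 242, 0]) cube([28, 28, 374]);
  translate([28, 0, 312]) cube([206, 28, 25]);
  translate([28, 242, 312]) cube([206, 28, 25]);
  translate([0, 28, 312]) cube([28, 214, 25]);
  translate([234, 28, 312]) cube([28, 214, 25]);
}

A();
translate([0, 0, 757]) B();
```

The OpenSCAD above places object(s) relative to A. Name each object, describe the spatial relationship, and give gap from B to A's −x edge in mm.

The stool's min-x is at 0; the table's min-x is 0; gap = 0 mm.

A is a table. B is a stool. The stool is on top of the table. The gap from the stool to the table's −x edge is 0 mm.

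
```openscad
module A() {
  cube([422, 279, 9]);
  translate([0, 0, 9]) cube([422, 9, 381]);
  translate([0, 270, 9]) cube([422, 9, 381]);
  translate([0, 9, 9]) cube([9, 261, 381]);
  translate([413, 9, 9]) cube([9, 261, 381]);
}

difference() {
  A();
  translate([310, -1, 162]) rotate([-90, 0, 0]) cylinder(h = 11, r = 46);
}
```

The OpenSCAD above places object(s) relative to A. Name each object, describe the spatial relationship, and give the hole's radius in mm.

A is an open box. The open box has a circular hole through its front wall. The hole's radius is 46 mm.

The subtracted cylinder has r = 46 mm.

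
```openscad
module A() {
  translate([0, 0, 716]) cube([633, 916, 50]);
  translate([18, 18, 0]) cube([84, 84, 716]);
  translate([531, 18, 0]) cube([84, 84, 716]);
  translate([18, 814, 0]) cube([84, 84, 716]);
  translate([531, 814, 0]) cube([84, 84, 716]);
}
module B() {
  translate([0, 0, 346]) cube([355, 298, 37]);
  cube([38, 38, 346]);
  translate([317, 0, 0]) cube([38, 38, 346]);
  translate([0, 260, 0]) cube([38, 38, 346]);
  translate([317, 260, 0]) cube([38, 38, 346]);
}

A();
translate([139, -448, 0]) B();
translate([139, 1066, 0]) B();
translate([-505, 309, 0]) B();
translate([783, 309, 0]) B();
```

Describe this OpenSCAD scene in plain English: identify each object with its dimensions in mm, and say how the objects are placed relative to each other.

A is a rectangular dining table. The top is 633×916×50 mm with its upper surface at z = 766 mm. It stands on four 84×84 mm square legs, each inset 18 mm from the nearest pair of top edges, running from the floor to the underside of the top.

B is a four-legged stool. The seat is a 355×298×37 mm slab whose top surface is at z = 383 mm; four square legs, each 38×38 mm in cross-section, run from the floor (z = 0) to the underside of the seat, each flush with a corner of the seat.

Four stools sit around the table at the −y, +y, −x, +x sides.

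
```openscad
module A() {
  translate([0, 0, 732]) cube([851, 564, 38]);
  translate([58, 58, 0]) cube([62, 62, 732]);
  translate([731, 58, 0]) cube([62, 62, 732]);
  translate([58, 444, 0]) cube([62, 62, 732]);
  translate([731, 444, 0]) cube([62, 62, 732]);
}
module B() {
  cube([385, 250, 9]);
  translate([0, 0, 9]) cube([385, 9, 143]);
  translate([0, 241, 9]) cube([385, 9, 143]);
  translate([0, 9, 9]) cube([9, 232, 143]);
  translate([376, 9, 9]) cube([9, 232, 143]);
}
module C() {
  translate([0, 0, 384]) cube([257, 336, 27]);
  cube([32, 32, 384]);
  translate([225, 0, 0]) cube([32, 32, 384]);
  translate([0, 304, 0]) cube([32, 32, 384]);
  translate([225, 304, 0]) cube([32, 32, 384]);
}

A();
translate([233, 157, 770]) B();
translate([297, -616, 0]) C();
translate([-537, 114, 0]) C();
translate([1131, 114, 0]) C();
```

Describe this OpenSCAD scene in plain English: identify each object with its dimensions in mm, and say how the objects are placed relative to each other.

A is a table with a 851×564 mm rectangular top, 38 mm thick, top surface at z = 770 mm, supported by four 62×62 mm square legs, each inset 58 mm from the nearest pair of top edges, running from the floor.

B is an open-topped rectangular box: outside dimensions 385×250×152 mm, with a uniform wall and base thickness of 9 mm. The base is a full 385×250 slab on the floor; four walls sit on top of the base. The front and back walls (the −y and +y sides) span the full width; the two side walls fit between them.

C is a four-legged stool. The seat is 257×336 mm, 27 mm thick, top at z = 411 mm. It stands on four square legs, each 32×32 mm in cross-section, from z = 0 to the seat underside, each flush with a corner of the seat.

The open box is on top of the table, centred. Three stools sit around the table at the −y, −x, +x sides.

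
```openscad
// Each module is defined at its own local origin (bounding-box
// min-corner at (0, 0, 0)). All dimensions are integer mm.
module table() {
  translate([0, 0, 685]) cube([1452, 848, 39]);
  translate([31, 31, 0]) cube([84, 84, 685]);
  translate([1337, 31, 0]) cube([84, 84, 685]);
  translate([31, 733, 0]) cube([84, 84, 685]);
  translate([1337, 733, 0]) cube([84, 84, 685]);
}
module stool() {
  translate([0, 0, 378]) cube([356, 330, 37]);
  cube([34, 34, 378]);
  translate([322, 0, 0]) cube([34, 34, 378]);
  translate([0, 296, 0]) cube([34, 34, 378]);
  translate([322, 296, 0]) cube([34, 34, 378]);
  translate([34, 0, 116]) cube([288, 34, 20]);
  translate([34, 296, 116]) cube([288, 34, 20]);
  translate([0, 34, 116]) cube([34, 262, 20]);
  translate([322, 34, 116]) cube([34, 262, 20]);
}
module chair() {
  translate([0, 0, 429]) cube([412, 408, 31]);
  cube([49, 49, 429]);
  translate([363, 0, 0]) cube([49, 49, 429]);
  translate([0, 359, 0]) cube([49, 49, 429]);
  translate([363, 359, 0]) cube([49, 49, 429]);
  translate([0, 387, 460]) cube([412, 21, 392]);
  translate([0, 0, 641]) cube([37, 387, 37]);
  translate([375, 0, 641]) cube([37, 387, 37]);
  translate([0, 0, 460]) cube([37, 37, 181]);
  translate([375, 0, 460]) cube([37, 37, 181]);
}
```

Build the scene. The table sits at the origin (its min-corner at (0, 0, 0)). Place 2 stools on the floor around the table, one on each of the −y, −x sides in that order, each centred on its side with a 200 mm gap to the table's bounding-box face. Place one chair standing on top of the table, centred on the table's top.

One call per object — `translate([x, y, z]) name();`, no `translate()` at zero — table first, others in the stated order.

table();
translate([548, -530, 0]) stool();
translate([-556, 259, 0]) stool();
translate([520, 220, 724]) chair();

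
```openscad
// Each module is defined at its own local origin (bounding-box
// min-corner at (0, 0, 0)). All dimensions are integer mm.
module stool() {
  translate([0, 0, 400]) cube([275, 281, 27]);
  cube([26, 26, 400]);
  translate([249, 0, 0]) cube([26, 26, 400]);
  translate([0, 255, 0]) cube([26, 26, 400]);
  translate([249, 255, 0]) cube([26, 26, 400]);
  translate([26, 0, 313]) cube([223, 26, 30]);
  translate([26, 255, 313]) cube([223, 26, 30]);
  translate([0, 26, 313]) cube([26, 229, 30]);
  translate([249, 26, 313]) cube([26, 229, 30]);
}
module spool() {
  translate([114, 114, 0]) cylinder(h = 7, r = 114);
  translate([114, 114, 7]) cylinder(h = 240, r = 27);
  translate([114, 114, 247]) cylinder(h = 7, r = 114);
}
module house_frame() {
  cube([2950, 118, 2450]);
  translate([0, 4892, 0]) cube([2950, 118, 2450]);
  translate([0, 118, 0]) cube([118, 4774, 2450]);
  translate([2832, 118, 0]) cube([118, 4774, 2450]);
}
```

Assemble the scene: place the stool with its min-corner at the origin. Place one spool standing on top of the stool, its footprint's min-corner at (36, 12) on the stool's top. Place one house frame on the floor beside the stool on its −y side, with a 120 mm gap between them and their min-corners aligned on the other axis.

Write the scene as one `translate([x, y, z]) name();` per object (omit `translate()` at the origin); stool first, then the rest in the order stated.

stool();
translate([36, 12, 427]) spool();
translate([0, -5130, 0]) house_frame();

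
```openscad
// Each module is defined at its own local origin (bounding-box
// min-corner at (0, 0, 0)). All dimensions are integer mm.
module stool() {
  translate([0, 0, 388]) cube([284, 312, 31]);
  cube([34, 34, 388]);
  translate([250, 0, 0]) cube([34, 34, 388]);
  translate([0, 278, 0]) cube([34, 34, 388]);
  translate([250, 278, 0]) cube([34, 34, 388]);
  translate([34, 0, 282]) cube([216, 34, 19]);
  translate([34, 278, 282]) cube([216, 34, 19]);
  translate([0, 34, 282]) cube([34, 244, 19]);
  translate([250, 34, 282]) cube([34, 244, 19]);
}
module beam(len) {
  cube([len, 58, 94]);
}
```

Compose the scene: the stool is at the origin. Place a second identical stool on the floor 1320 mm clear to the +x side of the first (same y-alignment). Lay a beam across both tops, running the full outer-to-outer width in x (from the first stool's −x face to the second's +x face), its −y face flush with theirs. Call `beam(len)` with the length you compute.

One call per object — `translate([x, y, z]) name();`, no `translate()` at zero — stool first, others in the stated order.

stool();
translate([1604, 0, 0]) stool();
translate([0, 0, 419]) beam(1888);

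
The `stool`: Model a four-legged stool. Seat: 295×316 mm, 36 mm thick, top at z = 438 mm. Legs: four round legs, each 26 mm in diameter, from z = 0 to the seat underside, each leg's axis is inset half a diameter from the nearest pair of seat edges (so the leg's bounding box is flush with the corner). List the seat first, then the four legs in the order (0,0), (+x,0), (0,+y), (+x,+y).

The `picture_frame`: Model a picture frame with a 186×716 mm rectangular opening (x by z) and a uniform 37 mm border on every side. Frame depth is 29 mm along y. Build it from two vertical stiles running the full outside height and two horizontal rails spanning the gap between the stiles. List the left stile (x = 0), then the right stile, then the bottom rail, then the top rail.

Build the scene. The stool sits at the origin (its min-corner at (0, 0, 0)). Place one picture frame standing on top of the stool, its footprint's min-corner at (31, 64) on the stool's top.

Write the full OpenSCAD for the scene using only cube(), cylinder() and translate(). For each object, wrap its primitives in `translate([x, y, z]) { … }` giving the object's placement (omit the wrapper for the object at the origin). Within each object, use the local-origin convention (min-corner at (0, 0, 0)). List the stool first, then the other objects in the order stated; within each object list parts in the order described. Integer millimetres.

translate([0, 0, 402]) cube([295, 316, 36]);
translate([13, 13, 0]) cylinder(h = 402, r = 13);
translate([282, 13, 0]) cylinder(h = 402, r = 13);
translate([13, 303, 0]) cylinder(h = 402, r = 13);
translate([282, 303, 0]) cylinder(h = 402, r = 13);
translate([31, 64, 438]) {
  cube([37, 29, 790]);
  translate([223, 0, 0]) cube([37, 29, 790]);
  translate([37, 0, 0]) cube([186, 29, 37]);
  translate([37, 0, 753]) cube([186, 29, 37]);
}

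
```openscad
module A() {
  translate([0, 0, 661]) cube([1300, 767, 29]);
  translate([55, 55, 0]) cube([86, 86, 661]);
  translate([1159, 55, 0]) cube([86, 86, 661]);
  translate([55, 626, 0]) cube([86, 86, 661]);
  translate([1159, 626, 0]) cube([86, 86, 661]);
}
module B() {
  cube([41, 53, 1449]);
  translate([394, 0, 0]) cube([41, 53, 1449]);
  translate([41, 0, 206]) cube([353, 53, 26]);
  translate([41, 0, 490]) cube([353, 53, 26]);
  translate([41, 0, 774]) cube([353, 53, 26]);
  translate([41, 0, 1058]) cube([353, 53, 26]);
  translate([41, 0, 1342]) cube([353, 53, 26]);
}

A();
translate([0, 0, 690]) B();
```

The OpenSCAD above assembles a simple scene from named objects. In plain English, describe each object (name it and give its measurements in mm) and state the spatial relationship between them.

A is a table: top 1300 mm (x) × 767 mm (y), 29 mm thick, upper face at z = 690 mm, on four 86×86 mm square legs, each inset 55 mm from the nearest pair of top edges, running from z = 0 to the bottom of the top.

B is a wooden ladder with two side rails of 41×53 mm section and 1449 mm height, set 435 mm apart overall. Between them run 5 rectangular rungs (53 mm deep, 26 mm thick), front faces flush with the rails' −y face. The bottom of the first rung is 206 mm above the floor and each subsequent rung is 284 mm higher than the one below.

The ladder is on top of the table.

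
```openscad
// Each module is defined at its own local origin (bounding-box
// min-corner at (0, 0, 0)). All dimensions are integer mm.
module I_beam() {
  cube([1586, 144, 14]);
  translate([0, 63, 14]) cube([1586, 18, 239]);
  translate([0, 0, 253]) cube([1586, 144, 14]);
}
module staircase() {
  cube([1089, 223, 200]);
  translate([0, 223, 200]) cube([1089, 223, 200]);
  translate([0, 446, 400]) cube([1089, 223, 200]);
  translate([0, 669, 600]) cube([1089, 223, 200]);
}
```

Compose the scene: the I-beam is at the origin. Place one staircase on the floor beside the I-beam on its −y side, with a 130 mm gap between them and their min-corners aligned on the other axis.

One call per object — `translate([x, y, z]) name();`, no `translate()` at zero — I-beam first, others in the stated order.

I_beam();
translate([0, -1022, 0]) staircase();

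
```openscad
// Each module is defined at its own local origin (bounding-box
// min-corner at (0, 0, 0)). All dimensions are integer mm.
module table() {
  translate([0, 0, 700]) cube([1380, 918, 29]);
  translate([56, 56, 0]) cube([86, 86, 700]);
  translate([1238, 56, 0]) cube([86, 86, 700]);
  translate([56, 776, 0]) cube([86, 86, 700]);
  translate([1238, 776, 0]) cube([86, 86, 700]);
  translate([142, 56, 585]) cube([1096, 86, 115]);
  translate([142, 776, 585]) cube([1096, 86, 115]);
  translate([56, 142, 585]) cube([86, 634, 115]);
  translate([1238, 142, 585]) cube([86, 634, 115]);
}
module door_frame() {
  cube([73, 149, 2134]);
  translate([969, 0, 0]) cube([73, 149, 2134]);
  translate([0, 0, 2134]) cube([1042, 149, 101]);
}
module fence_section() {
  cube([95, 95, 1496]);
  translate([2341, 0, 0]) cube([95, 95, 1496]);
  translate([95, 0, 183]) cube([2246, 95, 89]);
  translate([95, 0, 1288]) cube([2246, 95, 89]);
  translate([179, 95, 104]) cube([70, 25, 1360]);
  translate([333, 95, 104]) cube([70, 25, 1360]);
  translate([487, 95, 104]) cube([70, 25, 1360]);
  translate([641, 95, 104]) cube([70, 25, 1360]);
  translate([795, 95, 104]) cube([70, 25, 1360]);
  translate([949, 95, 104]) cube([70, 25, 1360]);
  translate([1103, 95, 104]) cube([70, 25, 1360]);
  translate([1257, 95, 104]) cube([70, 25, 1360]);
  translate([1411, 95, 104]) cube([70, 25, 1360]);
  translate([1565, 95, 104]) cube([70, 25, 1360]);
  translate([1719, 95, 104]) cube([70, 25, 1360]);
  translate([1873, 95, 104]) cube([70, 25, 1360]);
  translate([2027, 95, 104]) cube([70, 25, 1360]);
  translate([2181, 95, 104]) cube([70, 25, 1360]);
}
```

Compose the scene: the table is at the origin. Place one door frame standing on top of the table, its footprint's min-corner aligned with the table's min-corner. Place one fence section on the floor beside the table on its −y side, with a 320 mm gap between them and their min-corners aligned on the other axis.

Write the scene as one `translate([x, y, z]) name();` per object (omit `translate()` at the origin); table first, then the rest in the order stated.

table();
translate([0, 0, 729]) door_frame();
translate([0, -440, 0]) fence_section();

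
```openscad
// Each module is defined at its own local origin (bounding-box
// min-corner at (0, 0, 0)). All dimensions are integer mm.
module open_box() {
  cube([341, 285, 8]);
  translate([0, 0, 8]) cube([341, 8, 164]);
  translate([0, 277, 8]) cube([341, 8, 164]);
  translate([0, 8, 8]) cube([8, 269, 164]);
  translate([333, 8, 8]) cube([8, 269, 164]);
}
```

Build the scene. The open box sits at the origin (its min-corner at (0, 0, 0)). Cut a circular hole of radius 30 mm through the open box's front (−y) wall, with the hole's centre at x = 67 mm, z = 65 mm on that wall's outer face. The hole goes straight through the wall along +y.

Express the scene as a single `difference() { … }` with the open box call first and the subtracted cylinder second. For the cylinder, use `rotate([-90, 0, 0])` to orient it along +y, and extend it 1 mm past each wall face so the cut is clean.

difference() {
  open_box();
  translate([67, -1, 65]) rotate([-90, 0, 0]) cylinder(h = 10, r = 30);
}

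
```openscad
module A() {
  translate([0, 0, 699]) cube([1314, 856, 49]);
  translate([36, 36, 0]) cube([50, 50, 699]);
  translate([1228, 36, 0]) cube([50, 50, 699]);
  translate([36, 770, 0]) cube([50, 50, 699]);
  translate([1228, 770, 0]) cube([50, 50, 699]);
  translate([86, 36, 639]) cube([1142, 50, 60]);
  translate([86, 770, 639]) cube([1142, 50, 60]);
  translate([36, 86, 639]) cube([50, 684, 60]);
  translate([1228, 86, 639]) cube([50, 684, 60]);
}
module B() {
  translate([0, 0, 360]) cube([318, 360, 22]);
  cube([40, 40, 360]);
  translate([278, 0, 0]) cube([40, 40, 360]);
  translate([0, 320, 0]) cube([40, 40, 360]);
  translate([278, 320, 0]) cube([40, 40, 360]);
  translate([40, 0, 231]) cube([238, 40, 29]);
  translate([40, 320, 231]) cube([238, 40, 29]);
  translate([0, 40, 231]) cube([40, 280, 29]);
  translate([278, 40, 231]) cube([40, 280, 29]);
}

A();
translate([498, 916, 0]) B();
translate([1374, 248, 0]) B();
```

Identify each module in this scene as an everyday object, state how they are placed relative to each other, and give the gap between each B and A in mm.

Each stool's nearest face is 60 mm from the table's bounding box.

A is a table. B is a stool. Two stools sit around the table at the +y, +x sides. The gap between each stool and the table is 60 mm.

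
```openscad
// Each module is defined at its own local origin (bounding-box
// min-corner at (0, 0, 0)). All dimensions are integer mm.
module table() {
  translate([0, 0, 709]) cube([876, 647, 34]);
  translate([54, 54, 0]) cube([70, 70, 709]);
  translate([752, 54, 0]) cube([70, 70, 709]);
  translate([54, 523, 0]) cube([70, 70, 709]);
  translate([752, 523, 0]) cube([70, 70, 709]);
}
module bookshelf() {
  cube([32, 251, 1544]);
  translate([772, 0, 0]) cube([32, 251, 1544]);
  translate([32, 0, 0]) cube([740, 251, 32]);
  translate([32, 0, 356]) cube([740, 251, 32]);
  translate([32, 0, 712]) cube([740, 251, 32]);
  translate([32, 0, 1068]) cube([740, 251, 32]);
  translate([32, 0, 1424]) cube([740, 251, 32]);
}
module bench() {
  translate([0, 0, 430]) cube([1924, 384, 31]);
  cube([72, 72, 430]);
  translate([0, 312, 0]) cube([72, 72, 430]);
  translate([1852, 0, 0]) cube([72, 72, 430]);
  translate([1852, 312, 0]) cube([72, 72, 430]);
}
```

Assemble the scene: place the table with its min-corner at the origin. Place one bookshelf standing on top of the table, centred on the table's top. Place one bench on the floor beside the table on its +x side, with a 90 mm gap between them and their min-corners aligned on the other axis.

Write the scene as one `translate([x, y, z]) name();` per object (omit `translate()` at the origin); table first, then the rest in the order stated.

table();
translate([36, 198, 743]) bookshelf();
translate([966, 0, 0]) bench();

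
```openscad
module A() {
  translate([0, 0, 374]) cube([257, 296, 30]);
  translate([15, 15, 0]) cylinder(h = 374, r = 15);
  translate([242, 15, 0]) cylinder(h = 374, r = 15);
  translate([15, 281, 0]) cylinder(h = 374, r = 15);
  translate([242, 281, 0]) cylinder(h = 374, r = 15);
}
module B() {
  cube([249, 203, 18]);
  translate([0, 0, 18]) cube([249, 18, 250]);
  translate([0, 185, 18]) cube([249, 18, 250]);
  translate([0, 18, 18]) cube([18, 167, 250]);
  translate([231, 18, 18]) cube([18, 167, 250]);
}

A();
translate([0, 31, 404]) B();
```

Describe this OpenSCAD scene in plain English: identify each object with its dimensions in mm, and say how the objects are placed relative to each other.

A is a four-legged stool. The seat is 257×296 mm, 30 mm thick, top at z = 404 mm. It stands on four round legs, each 30 mm in diameter, from z = 0 to the seat underside, each leg's axis is inset half a diameter from the nearest pair of seat edges (so the leg's bounding box is flush with the corner).

B is an open storage box with external size 249×203×268 mm and wall thickness 18 mm (the base is also 18 mm thick). The base covers the whole footprint; the four walls stand on the base, with the y-facing walls full-width and the x-facing walls fitting between their inner faces.

The open box is on top of the stool.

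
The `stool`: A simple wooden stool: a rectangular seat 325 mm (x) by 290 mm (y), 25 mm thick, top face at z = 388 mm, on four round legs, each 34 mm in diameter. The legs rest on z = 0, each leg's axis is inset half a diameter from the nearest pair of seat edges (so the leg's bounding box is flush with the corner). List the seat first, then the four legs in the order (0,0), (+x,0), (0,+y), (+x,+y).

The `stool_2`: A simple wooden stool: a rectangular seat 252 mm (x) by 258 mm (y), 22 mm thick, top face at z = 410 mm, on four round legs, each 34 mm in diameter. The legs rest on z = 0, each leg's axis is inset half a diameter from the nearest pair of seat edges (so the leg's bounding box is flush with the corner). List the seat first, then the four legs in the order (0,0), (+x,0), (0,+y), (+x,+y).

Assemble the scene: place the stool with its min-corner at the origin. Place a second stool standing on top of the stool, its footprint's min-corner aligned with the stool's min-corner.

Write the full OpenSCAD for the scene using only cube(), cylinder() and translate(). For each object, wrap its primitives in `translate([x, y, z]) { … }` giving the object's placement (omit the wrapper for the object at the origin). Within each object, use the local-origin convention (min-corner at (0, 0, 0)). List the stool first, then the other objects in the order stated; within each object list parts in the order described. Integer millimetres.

translate([0, 0, 363]) cube([325, 290, 25]);
translate([17, 17, 0]) cylinder(h = 363, r = 17);
translate([308, 17, 0]) cylinder(h = 363, r = 17);
translate([17, 273, 0]) cylinder(h = 363, r = 17);
translate([308, 273, 0]) cylinder(h = 363, r = 17);
translate([0, 0, 388]) {
  translate([0, 0, 388]) cube([252, 258, 22]);
  translate([17, 17, 0]) cylinder(h = 388, r = 17);
  translate([235, 17, 0]) cylinder(h = 388, r = 17);
  translate([17, 241, 0]) cylinder(h = 388, r = 17);
  translate([235, 241, 0]) cylinder(h = 388, r = 17);
}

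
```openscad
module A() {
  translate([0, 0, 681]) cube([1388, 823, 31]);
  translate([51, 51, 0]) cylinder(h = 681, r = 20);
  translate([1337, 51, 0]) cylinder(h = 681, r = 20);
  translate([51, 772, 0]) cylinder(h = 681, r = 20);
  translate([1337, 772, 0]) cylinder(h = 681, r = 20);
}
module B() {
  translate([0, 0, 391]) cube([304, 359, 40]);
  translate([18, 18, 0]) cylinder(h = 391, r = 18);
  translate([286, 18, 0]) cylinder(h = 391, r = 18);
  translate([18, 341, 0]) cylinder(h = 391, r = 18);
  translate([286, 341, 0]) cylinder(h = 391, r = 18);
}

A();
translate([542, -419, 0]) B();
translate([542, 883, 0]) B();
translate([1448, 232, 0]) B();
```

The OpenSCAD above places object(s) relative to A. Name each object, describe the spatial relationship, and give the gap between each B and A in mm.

A is a table. B is a stool. Three stools sit around the table at the −y, +y, +x sides. The gap between each stool and the table is 60 mm.

Each stool's nearest face is 60 mm from the table's bounding box.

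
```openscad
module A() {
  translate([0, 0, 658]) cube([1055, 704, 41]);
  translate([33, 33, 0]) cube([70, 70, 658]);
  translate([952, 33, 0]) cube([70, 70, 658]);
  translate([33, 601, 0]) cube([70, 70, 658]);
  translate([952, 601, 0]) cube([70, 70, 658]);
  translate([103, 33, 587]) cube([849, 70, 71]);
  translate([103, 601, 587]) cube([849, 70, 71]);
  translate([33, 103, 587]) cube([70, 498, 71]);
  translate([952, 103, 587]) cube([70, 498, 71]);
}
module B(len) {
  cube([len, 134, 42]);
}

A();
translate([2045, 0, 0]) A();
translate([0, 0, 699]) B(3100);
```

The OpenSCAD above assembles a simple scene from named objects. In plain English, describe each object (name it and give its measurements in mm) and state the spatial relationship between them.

A is a rectangular dining table. The top is 1055×704×41 mm with its upper surface at z = 699 mm. It stands on four 70×70 mm square legs, each inset 33 mm from the nearest pair of top edges, running from the floor to the underside of the top. Four apron rails, 70 mm thick and 71 mm tall, run between adjacent legs with their top edges flush with the underside of the top and their outer faces flush with the legs' outer faces.

B is a rectangular beam 3100 mm long (x), 134 mm deep (y), 42 mm thick (z).

The beam spans the tops of two tables placed 990 mm apart, resting at z = 699 mm.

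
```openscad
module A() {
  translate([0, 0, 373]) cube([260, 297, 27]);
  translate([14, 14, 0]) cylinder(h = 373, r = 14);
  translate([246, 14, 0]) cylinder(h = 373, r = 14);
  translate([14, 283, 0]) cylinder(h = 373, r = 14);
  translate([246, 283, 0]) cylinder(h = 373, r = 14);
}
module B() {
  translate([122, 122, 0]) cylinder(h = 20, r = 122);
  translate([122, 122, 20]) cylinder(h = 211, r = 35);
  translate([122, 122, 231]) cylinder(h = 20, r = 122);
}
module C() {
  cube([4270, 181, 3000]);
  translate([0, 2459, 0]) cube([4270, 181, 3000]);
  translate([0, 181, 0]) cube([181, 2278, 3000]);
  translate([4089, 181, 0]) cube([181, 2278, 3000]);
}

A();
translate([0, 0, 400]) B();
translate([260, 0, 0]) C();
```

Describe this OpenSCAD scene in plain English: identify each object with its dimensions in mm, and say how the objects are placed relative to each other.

A is a four-legged stool. The seat is a 260×297×27 mm slab whose top surface is at z = 400 mm; four round legs, each 28 mm in diameter, run from the floor (z = 0) to the underside of the seat, each leg's axis is inset half a diameter from the nearest pair of seat edges (so the leg's bounding box is flush with the corner).

B is a spool: two coaxial disc flanges of radius 122 mm and thickness 20 mm, joined by a core cylinder of radius 35 mm and height 211 mm. The lower flange rests on z = 0 and the three cylinders share a vertical axis.

C is the wall frame of a small rectangular building: four walls, each 3000 mm tall and 181 mm thick, enclosing a footprint 4270 mm (x) by 2640 mm (y) outside-to-outside, with no floor or roof. The front and back walls (the −y and +y sides) span the full width; the two side walls fit between them.

The spool is on top of the stool. The house frame is against the stool's +x side, with their −y faces flush.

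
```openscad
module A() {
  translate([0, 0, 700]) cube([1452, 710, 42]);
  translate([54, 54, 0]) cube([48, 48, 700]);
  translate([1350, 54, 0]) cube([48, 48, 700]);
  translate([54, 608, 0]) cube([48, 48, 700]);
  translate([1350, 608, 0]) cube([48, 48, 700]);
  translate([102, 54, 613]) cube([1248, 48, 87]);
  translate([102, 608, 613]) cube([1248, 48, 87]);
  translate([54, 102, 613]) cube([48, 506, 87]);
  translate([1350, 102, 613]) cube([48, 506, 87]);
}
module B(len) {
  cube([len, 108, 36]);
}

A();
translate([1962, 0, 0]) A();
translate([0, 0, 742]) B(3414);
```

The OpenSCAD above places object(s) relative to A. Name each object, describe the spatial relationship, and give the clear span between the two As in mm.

Second table starts at x = 1962; first ends at x = 1452; clear span = 1962 − 1452 = 510 mm.

A is a table. B is a beam. A beam spans the tops of two tables. The clear span between the two tables is 510 mm.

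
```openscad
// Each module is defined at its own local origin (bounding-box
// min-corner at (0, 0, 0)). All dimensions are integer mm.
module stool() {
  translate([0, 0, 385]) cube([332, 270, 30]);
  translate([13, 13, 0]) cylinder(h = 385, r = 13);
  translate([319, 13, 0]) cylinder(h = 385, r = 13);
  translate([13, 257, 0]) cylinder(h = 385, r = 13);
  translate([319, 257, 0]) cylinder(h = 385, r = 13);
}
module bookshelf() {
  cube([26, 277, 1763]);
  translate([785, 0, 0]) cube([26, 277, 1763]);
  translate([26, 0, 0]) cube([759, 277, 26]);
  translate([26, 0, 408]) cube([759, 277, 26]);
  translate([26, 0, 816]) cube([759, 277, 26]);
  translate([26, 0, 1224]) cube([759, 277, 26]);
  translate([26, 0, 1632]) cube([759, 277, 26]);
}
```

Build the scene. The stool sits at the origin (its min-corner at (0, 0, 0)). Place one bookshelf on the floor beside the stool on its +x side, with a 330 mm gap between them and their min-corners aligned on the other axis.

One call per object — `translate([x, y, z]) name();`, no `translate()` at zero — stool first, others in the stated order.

stool();
translate([662, 0, 0]) bookshelf();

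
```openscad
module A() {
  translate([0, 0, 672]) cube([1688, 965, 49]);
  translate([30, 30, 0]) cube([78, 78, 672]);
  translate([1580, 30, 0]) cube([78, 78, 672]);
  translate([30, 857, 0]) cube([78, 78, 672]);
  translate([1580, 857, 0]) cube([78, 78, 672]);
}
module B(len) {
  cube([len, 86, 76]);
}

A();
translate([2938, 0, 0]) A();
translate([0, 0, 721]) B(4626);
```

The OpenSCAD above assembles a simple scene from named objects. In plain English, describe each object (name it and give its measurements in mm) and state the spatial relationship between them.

A is a table: top 1688 mm (x) × 965 mm (y), 49 mm thick, upper face at z = 721 mm, on four 78×78 mm square legs, each inset 30 mm from the nearest pair of top edges, running from z = 0 to the bottom of the top.

B is a rectangular beam 4626 mm long (x), 86 mm deep (y), 76 mm thick (z).

The beam spans the tops of two tables placed 1250 mm apart, resting at z = 721 mm.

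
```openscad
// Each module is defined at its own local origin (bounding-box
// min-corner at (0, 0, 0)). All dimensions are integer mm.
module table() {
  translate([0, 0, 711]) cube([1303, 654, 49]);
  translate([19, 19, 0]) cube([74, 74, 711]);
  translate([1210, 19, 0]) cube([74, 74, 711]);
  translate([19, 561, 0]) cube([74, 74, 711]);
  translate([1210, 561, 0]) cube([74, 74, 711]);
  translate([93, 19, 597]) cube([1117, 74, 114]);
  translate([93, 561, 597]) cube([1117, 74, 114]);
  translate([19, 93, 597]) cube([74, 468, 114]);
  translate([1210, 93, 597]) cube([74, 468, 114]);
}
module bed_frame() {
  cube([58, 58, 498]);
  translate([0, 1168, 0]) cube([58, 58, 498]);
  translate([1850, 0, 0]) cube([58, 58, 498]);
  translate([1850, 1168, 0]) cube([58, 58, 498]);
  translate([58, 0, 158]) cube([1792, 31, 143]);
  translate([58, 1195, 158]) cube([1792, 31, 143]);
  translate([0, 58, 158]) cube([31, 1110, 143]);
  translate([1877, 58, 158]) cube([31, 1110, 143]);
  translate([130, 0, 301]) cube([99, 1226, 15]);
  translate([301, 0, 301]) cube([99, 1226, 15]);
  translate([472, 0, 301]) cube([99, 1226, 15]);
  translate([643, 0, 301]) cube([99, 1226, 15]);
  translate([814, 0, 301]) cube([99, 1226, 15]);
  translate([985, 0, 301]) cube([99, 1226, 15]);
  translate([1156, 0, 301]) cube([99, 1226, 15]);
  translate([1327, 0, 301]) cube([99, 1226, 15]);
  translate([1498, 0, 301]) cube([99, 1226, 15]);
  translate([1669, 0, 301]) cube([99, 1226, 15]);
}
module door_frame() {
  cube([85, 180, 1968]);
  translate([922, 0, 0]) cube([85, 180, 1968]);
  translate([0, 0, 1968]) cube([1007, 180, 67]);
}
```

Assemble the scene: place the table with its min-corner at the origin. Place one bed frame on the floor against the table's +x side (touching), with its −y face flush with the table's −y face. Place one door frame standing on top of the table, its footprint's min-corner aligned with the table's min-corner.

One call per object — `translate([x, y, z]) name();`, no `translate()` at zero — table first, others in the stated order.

table();
translate([1303, 0, 0]) bed_frame();
translate([0, 0, 760]) door_frame();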